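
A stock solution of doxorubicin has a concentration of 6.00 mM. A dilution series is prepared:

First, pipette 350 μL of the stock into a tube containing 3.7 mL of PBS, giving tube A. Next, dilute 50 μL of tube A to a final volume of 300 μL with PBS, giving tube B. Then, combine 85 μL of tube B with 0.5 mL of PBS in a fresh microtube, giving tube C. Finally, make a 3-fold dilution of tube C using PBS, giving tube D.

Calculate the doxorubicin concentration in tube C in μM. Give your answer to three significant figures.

Step 1: 350 μL + 3.7 mL = 4050 μL total → factor 4050/350 = 11.571
Step 2: 50 μL brought to 300 μL → factor 300/50 = 6
Step 3: 85 μL + 0.5 mL = 585 μL total → factor 585/85 = 6.8824
Dilution factor through tube C = 11.571 × 6 × 6.8824 = 477.83
[tube C] = 6.00 mM / 477.83 = 0.01256 mM = 12.6 μM

12.6 μM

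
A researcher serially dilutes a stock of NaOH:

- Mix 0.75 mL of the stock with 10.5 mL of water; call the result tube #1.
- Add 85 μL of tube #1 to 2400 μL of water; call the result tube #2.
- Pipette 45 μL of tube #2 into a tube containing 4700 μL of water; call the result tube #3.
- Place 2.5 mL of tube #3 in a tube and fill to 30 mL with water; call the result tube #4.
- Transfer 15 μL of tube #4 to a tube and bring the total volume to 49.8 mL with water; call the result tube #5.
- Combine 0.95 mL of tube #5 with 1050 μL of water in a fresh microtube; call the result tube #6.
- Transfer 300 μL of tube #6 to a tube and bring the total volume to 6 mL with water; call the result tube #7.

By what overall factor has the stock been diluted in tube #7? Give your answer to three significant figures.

7.76 × 10^10

Step 1: 0.75 mL + 10.5 mL = 11.25 mL total → factor 11.25/0.75 = 15
Step 2: 85 μL + 2400 μL = 2485 μL total → factor 2485/85 = 29.235
Step 3: 45 μL + 4700 μL = 4745 μL total → factor 4745/45 = 105.44
Step 4: 2.5 mL brought to 30 mL → factor 30/2.5 = 12
Step 5: 15 μL brought to 49.8 mL → factor 49800/15 = 3320
Step 6: 0.95 mL + 1050 μL = 2 mL total → factor 2/0.95 = 2.1053
Step 7: 300 μL brought to 6 mL → factor 6000/300 = 20
Overall dilution factor = 15 × 29.235 × 105.44 × 12 × 3320 × 2.1053 × 20 = 7.7567 × 10^10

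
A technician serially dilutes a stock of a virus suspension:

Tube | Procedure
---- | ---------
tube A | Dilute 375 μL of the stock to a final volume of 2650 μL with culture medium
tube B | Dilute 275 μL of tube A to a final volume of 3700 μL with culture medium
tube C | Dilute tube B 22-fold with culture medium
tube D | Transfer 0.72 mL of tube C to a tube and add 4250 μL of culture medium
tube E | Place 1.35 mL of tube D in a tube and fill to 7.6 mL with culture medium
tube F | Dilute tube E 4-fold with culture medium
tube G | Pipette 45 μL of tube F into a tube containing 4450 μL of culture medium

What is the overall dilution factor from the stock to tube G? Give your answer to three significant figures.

Step 1: 375 μL brought to 2650 μL → factor 2650/375 = 7.0667
Step 2: 275 μL brought to 3700 μL → factor 3700/275 = 13.455
Step 3: 22-fold → factor 22
Step 4: 0.72 mL + 4250 μL = 4.97 mL total → factor 4.97/0.72 = 6.9028
Step 5: 1.35 mL brought to 7.6 mL → factor 7.6/1.35 = 5.6296
Step 6: 4-fold → factor 4
Step 7: 45 μL + 4450 μL = 4495 μL total → factor 4495/45 = 99.889
Overall dilution factor = 7.0667 × 13.455 × 22 × 6.9028 × 5.6296 × 4 × 99.889 = 3.2478 × 10^7

3.25 × 10^7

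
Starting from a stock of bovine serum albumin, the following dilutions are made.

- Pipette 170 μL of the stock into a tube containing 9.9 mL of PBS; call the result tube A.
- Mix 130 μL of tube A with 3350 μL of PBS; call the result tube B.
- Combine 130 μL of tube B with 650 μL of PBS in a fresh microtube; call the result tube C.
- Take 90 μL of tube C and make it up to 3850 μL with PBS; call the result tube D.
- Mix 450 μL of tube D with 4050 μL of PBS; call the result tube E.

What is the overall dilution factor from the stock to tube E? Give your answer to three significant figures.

4.07 × 10^6

Step 1: 170 μL + 9.9 mL = 10070 μL total → factor 10070/170 = 59.235
Step 2: 130 μL + 3350 μL = 3480 μL total → factor 3480/130 = 26.769
Step 3: 130 μL + 650 μL = 780 μL total → factor 780/130 = 6
Step 4: 90 μL brought to 3850 μL → factor 3850/90 = 42.778
Step 5: 450 μL + 4050 μL = 4500 μL total → factor 4500/450 = 10
Overall dilution factor = 59.235 × 26.769 × 6 × 42.778 × 10 = 4.0699 × 10^6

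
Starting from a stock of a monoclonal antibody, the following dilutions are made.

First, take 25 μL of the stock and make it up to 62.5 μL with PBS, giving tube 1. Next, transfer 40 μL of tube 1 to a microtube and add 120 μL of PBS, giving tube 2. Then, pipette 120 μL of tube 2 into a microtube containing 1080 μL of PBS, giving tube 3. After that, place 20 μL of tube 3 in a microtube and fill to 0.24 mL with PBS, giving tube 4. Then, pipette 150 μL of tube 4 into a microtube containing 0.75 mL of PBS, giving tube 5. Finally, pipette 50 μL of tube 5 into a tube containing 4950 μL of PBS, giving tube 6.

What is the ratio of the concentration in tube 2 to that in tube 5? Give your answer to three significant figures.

Step 1: 25 μL brought to 62.5 μL → factor 62.5/25 = 2.5
Step 2: 40 μL + 120 μL = 160 μL total → factor 160/40 = 4
Step 3: 120 μL + 1080 μL = 1200 μL total → factor 1200/120 = 10
Step 4: 20 μL brought to 0.24 mL → factor 240/20 = 12
Step 5: 150 μL + 0.75 mL = 900 μL total → factor 900/150 = 6
Dilution factor to tube 2 = 10; to tube 5 = 7200
[tube 2]/[tube 5] = (factor to tube 5)/(factor to tube 2) = 7200/10 = 720

720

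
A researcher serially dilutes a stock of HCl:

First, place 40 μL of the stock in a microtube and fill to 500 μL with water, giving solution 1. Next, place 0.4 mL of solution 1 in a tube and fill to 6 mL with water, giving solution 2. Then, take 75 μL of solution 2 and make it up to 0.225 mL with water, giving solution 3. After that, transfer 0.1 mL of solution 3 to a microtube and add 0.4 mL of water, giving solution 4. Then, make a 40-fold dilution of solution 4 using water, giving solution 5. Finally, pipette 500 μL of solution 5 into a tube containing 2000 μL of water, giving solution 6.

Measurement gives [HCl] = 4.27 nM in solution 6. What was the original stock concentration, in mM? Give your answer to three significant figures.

2.40 mM

Step 1: 40 μL brought to 500 μL → factor 500/40 = 12.5
Step 2: 0.4 mL brought to 6 mL → factor 6/0.4 = 15
Step 3: 75 μL brought to 0.225 mL → factor 225/75 = 3
Step 4: 0.1 mL + 0.4 mL = 0.5 mL total → factor 0.5/0.1 = 5
Step 5: 40-fold → factor 40
Step 6: 500 μL + 2000 μL = 2500 μL total → factor 2500/500 = 5
Overall dilution factor = 12.5 × 15 × 3 × 5 × 40 × 5 = 5.625 × 10^5
Stock = 4.27 nM × 5.625 × 10^5 = 2.402 × 10^6 nM = 2.40 mM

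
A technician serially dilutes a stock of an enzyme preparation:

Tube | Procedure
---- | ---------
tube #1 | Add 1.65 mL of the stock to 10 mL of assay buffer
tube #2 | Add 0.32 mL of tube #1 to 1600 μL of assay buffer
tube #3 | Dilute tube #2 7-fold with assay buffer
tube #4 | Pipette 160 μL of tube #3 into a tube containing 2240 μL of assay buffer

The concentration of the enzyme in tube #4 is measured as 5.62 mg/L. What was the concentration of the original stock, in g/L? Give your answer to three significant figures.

25.0 g/L

Step 1: 1.65 mL + 10 mL = 11.65 mL total → factor 11.65/1.65 = 7.0606
Step 2: 0.32 mL + 1600 μL = 1.92 mL total → factor 1.92/0.32 = 6
Step 3: 7-fold → factor 7
Step 4: 160 μL + 2240 μL = 2400 μL total → factor 2400/160 = 15
Overall dilution factor = 7.0606 × 6 × 7 × 15 = 4448.2
Stock = 5.62 mg/L × 4448.2 = 2.500 × 10^4 mg/L = 25.0 g/L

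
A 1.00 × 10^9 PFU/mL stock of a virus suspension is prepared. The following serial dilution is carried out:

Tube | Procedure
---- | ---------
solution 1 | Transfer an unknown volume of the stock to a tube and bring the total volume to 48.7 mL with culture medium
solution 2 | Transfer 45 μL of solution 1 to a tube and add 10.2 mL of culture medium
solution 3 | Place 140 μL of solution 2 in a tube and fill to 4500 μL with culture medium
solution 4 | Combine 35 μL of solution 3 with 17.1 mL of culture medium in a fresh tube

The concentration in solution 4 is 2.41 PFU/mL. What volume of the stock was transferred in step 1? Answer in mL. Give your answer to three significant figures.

0.420 mL

Step 1: v brought to 48.7 mL → factor = 48.7 mL/v
Step 2: 45 μL + 10.2 mL = 10245 μL total → factor 10245/45 = 227.67
Step 3: 140 μL brought to 4500 μL → factor 4500/140 = 32.143
Step 4: 35 μL + 17.1 mL = 17135 μL total → factor 17135/35 = 489.57
Product of known-step factors = 3.5826 × 10^6
Overall factor = 1.00 × 10^9 PFU/mL / (2.41 PFU/mL) = 4.1494 × 10^8
Step-1 factor = 4.1494 × 10^8 / 3.5826 × 10^6 = 115.82
v = 48.7 mL / 115.82 = 0.420 mL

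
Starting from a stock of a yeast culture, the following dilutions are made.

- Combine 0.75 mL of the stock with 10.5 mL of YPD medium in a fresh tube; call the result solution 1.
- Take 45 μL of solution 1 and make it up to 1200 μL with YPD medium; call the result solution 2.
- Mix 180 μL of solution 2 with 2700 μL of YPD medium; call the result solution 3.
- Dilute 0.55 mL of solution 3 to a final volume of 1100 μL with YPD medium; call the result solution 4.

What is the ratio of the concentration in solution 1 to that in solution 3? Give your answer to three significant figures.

Step 1: 0.75 mL + 10.5 mL = 11.25 mL total → factor 11.25/0.75 = 15
Step 2: 45 μL brought to 1200 μL → factor 1200/45 = 26.667
Step 3: 180 μL + 2700 μL = 2880 μL total → factor 2880/180 = 16
Dilution factor to solution 1 = 15; to solution 3 = 6400
[solution 1]/[solution 3] = (factor to solution 3)/(factor to solution 1) = 6400/15 = 427

427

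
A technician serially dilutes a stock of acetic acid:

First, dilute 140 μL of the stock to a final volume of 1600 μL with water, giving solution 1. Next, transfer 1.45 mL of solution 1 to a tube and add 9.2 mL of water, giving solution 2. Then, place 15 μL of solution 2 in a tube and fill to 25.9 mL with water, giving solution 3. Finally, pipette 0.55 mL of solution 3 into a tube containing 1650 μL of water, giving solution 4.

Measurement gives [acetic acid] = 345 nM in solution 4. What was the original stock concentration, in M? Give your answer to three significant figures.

Step 1: 140 μL brought to 1600 μL → factor 1600/140 = 11.429
Step 2: 1.45 mL + 9.2 mL = 10.65 mL total → factor 10.65/1.45 = 7.3448
Step 3: 15 μL brought to 25.9 mL → factor 25900/15 = 1726.7
Step 4: 0.55 mL + 1650 μL = 2.2 mL total → factor 2.2/0.55 = 4
Overall dilution factor = 11.429 × 7.3448 × 1726.7 × 4 = 5.7975 × 10^5
Stock = 345 nM × 5.7975 × 10^5 = 2.000 × 10^8 nM = 0.200 M

0.200 M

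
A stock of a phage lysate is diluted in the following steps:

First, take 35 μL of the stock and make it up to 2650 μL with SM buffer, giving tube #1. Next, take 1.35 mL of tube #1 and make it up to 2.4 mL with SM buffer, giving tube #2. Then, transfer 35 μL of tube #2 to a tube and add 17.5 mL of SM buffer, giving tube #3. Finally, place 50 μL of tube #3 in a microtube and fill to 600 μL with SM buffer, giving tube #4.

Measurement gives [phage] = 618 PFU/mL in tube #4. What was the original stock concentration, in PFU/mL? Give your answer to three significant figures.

5.00 × 10^8 PFU/mL

Step 1: 35 μL brought to 2650 μL → factor 2650/35 = 75.714
Step 2: 1.35 mL brought to 2.4 mL → factor 2.4/1.35 = 1.7778
Step 3: 35 μL + 17.5 mL = 17535 μL total → factor 17535/35 = 501
Step 4: 50 μL brought to 600 μL → factor 600/50 = 12
Overall dilution factor = 75.714 × 1.7778 × 501 × 12 = 8.0923 × 10^5
Stock = 618 PFU/mL × 8.0923 × 10^5 = 5.00 × 10^8 PFU/mL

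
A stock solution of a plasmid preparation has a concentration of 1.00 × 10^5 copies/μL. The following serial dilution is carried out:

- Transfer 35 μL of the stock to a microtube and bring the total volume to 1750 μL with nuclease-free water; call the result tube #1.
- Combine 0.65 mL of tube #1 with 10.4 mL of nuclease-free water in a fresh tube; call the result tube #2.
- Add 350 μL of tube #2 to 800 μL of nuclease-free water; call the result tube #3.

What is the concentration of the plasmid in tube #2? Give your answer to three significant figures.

118 copies/μL

Step 1: 35 μL brought to 1750 μL → factor 1750/35 = 50
Step 2: 0.65 mL + 10.4 mL = 11.05 mL total → factor 11.05/0.65 = 17
Dilution factor through tube #2 = 50 × 17 = 850
[tube #2] = 1.00 × 10^5 copies/μL / 850 = 118 copies/μL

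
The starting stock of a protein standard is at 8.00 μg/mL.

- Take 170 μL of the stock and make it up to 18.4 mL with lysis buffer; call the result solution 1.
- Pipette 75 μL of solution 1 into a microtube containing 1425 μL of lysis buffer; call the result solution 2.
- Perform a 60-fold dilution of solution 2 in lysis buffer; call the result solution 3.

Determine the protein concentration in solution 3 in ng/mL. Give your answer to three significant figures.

0.0616 ng/mL

Step 1: 170 μL brought to 18.4 mL → factor 18400/170 = 108.24
Step 2: 75 μL + 1425 μL = 1500 μL total → factor 1500/75 = 20
Step 3: 60-fold → factor 60
Overall dilution factor = 108.24 × 20 × 60 = 1.2988 × 10^5
Final = 8.00 μg/mL / 1.2988 × 10^5 = 6.159 × 10^-5 μg/mL = 0.0616 ng/mL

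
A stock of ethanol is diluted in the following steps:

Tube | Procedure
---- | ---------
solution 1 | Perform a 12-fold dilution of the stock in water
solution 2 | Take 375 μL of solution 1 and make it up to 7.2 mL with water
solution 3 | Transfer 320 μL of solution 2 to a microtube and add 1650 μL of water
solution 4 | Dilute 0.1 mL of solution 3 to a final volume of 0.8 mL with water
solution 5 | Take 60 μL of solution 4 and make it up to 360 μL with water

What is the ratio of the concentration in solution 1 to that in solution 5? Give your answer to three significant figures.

5.67 × 10^3

Step 1: 12-fold → factor 12
Step 2: 375 μL brought to 7.2 mL → factor 7200/375 = 19.2
Step 3: 320 μL + 1650 μL = 1970 μL total → factor 1970/320 = 6.1562
Step 4: 0.1 mL brought to 0.8 mL → factor 0.8/0.1 = 8
Step 5: 60 μL brought to 360 μL → factor 360/60 = 6
Dilution factor to solution 1 = 12; to solution 5 = 68083
[solution 1]/[solution 5] = (factor to solution 5)/(factor to solution 1) = 68083/12 = 5.67 × 10^3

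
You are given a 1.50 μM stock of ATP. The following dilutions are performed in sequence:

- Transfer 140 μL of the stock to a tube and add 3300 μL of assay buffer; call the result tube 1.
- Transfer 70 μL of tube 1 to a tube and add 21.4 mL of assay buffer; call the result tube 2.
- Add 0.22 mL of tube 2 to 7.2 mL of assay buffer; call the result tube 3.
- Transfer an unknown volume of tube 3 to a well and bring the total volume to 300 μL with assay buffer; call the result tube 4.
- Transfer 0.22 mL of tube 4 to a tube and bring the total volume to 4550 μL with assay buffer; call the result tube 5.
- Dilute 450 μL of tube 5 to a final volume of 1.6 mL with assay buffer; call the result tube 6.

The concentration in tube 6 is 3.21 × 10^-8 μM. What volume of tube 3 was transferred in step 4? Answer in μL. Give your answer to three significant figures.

Step 1: 140 μL + 3300 μL = 3440 μL total → factor 3440/140 = 24.571
Step 2: 70 μL + 21.4 mL = 21470 μL total → factor 21470/70 = 306.71
Step 3: 0.22 mL + 7.2 mL = 7.42 mL total → factor 7.42/0.22 = 33.727
Step 4: v brought to 300 μL → factor = 300 μL/v
Step 5: 0.22 mL brought to 4550 μL → factor 4.55/0.22 = 20.682
Step 6: 450 μL brought to 1.6 mL → factor 1600/450 = 3.5556
Product of known-step factors = 1.8691 × 10^7
Overall factor = 1.50 μM / (3.21 × 10^-8 μM) = 4.6729 × 10^7
Step-4 factor = 4.6729 × 10^7 / 1.8691 × 10^7 = 2.5
v = 300 μL / 2.5 = 120 μL

120 μL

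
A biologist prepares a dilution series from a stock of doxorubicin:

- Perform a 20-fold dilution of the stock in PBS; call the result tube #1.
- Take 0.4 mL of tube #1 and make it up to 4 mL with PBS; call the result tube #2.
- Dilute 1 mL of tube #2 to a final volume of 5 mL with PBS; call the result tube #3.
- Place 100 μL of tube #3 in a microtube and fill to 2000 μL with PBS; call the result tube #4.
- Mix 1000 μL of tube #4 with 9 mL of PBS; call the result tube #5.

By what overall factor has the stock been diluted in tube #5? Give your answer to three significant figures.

2.00 × 10^5

Step 1: 20-fold → factor 20
Step 2: 0.4 mL brought to 4 mL → factor 4/0.4 = 10
Step 3: 1 mL brought to 5 mL → factor 5/1 = 5
Step 4: 100 μL brought to 2000 μL → factor 2000/100 = 20
Step 5: 1000 μL + 9 mL = 10000 μL total → factor 10000/1000 = 10
Overall dilution factor = 20 × 10 × 5 × 20 × 10 = 2 × 10^5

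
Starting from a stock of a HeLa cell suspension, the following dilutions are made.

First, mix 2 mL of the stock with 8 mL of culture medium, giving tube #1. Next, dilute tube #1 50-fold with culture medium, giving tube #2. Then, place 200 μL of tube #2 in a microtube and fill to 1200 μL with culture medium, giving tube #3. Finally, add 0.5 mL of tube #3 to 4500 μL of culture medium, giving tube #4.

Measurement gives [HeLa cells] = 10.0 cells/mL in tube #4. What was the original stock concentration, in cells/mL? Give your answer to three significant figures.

Step 1: 2 mL + 8 mL = 10 mL total → factor 10/2 = 5
Step 2: 50-fold → factor 50
Step 3: 200 μL brought to 1200 μL → factor 1200/200 = 6
Step 4: 0.5 mL + 4500 μL = 5 mL total → factor 5/0.5 = 10
Overall dilution factor = 5 × 50 × 6 × 10 = 15000
Stock = 10.0 cells/mL × 15000 = 1.50 × 10^5 cells/mL

1.50 × 10^5 cells/mL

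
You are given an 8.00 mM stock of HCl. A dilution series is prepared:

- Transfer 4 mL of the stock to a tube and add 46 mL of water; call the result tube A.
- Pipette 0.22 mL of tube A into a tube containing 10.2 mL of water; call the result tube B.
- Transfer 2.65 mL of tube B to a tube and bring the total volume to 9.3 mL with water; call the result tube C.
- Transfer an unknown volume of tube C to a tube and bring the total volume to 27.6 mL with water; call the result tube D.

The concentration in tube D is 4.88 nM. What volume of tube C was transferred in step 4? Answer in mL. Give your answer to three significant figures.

0.0350 mL

Step 1: 4 mL + 46 mL = 50 mL total → factor 50/4 = 12.5
Step 2: 0.22 mL + 10.2 mL = 10.42 mL total → factor 10.42/0.22 = 47.364
Step 3: 2.65 mL brought to 9.3 mL → factor 9.3/2.65 = 3.5094
Step 4: v brought to 27.6 mL → factor = 27.6 mL/v
Product of known-step factors = 2077.7
Overall factor = 8.00 mM / (4.88 nM) = 1.6393 × 10^6
Step-4 factor = 1.6393 × 10^6 / 2077.7 = 789
v = 27.6 mL / 789 = 0.0350 mL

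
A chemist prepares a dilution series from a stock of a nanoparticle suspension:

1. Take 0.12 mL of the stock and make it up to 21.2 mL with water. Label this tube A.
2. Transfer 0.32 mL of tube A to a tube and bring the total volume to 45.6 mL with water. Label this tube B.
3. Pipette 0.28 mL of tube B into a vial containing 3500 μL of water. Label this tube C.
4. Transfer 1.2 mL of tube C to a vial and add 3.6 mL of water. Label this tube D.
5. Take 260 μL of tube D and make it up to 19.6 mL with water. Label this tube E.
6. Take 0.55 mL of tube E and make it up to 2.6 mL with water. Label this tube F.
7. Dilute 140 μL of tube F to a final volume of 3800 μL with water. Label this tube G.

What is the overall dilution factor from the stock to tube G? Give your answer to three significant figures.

1.31 × 10^10

Step 1: 0.12 mL brought to 21.2 mL → factor 21.2/0.12 = 176.67
Step 2: 0.32 mL brought to 45.6 mL → factor 45.6/0.32 = 142.5
Step 3: 0.28 mL + 3500 μL = 3.78 mL total → factor 3.78/0.28 = 13.5
Step 4: 1.2 mL + 3.6 mL = 4.8 mL total → factor 4.8/1.2 = 4
Step 5: 260 μL brought to 19.6 mL → factor 19600/260 = 75.385
Step 6: 0.55 mL brought to 2.6 mL → factor 2.6/0.55 = 4.7273
Step 7: 140 μL brought to 3800 μL → factor 3800/140 = 27.143
Overall dilution factor = 176.67 × 142.5 × 13.5 × 4 × 75.385 × 4.7273 × 27.143 = 1.315 × 10^10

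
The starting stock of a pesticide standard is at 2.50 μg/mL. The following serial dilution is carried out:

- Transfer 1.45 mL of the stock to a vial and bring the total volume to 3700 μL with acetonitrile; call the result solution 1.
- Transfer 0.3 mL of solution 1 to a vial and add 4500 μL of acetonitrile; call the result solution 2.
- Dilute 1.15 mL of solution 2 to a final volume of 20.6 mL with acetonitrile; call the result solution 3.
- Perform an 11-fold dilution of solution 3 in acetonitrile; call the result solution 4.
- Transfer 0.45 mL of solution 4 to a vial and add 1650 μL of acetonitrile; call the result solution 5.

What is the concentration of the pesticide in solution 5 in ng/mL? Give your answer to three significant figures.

0.0666 ng/mL

Step 1: 1.45 mL brought to 3700 μL → factor 3.7/1.45 = 2.5517
Step 2: 0.3 mL + 4500 μL = 4.8 mL total → factor 4.8/0.3 = 16
Step 3: 1.15 mL brought to 20.6 mL → factor 20.6/1.15 = 17.913
Step 4: 11-fold → factor 11
Step 5: 0.45 mL + 1650 μL = 2.1 mL total → factor 2.1/0.45 = 4.6667
Overall dilution factor = 2.5517 × 16 × 17.913 × 11 × 4.6667 = 37542
Final = 2.50 μg/mL / 37542 = 6.659 × 10^-5 μg/mL = 0.0666 ng/mL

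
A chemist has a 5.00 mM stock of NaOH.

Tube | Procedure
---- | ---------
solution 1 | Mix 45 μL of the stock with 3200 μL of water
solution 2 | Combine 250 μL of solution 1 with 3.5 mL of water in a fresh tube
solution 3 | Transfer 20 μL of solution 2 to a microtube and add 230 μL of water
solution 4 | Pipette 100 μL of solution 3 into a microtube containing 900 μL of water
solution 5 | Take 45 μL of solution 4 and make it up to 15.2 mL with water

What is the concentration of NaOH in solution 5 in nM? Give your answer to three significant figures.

0.109 nM

Step 1: 45 μL + 3200 μL = 3245 μL total → factor 3245/45 = 72.111
Step 2: 250 μL + 3.5 mL = 3750 μL total → factor 3750/250 = 15
Step 3: 20 μL + 230 μL = 250 μL total → factor 250/20 = 12.5
Step 4: 100 μL + 900 μL = 1000 μL total → factor 1000/100 = 10
Step 5: 45 μL brought to 15.2 mL → factor 15200/45 = 337.78
Overall dilution factor = 72.111 × 15 × 12.5 × 10 × 337.78 = 4.567 × 10^7
Final = 5.00 mM / 4.567 × 10^7 = 1.095 × 10^-7 mM = 0.109 nM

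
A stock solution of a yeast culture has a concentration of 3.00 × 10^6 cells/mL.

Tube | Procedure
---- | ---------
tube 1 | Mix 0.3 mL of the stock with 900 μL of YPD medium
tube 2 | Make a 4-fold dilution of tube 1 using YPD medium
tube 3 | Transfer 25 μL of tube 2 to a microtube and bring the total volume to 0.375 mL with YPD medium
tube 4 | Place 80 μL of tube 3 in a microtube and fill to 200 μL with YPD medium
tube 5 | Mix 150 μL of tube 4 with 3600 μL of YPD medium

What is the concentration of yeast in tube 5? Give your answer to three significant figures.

Step 1: 0.3 mL + 900 μL = 1.2 mL total → factor 1.2/0.3 = 4
Step 2: 4-fold → factor 4
Step 3: 25 μL brought to 0.375 mL → factor 375/25 = 15
Step 4: 80 μL brought to 200 μL → factor 200/80 = 2.5
Step 5: 150 μL + 3600 μL = 3750 μL total → factor 3750/150 = 25
Overall dilution factor = 4 × 4 × 15 × 2.5 × 25 = 15000
Final = 3.00 × 10^6 cells/mL / 15000 = 200 cells/mL

200 cells/mL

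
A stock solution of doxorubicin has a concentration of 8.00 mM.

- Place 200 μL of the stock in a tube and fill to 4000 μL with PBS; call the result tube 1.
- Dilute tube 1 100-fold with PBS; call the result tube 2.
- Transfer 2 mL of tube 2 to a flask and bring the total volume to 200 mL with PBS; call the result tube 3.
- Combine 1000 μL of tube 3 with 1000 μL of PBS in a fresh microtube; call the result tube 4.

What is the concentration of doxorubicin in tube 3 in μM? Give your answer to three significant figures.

Step 1: 200 μL brought to 4000 μL → factor 4000/200 = 20
Step 2: 100-fold → factor 100
Step 3: 2 mL brought to 200 mL → factor 200/2 = 100
Dilution factor through tube 3 = 20 × 100 × 100 = 2 × 10^5
[tube 3] = 8.00 mM / 2 × 10^5 = 4.000 × 10^-5 mM = 0.0400 μM

0.0400 μM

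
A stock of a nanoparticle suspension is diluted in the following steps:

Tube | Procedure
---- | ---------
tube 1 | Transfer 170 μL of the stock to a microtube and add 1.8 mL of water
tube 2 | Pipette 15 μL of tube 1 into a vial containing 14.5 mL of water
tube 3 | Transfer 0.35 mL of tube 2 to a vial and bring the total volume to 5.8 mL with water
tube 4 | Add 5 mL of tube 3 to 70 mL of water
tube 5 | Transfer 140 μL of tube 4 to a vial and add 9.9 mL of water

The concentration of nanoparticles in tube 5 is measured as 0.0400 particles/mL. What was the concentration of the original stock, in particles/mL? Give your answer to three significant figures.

8.00 × 10^6 particles/mL

Step 1: 170 μL + 1.8 mL = 1970 μL total → factor 1970/170 = 11.588
Step 2: 15 μL + 14.5 mL = 14515 μL total → factor 14515/15 = 967.67
Step 3: 0.35 mL brought to 5.8 mL → factor 5.8/0.35 = 16.571
Step 4: 5 mL + 70 mL = 75 mL total → factor 75/5 = 15
Step 5: 140 μL + 9.9 mL = 10040 μL total → factor 10040/140 = 71.714
Overall dilution factor = 11.588 × 967.67 × 16.571 × 15 × 71.714 = 1.9989 × 10^8
Stock = 0.0400 particles/mL × 1.9989 × 10^8 = 8.00 × 10^6 particles/mL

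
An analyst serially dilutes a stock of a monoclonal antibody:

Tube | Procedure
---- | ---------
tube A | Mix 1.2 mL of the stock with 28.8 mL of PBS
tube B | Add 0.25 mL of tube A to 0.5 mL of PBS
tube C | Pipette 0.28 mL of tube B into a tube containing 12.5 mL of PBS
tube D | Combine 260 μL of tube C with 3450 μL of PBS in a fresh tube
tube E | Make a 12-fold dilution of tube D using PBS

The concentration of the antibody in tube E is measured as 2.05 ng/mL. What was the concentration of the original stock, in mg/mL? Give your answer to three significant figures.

1.20 mg/mL

Step 1: 1.2 mL + 28.8 mL = 30 mL total → factor 30/1.2 = 25
Step 2: 0.25 mL + 0.5 mL = 0.75 mL total → factor 0.75/0.25 = 3
Step 3: 0.28 mL + 12.5 mL = 12.78 mL total → factor 12.78/0.28 = 45.643
Step 4: 260 μL + 3450 μL = 3710 μL total → factor 3710/260 = 14.269
Step 5: 12-fold → factor 12
Overall dilution factor = 25 × 3 × 45.643 × 14.269 × 12 = 5.8616 × 10^5
Stock = 2.05 ng/mL × 5.8616 × 10^5 = 1.202 × 10^6 ng/mL = 1.20 mg/mL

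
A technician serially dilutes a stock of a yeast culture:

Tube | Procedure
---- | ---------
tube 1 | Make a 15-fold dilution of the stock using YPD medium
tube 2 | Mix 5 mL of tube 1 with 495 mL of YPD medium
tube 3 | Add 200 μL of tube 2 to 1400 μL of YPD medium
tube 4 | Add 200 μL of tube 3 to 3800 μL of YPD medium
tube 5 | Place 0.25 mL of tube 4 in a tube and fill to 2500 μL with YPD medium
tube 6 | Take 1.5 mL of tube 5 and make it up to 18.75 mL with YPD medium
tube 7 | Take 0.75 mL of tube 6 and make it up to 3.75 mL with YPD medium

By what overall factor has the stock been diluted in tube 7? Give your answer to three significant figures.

Step 1: 15-fold → factor 15
Step 2: 5 mL + 495 mL = 500 mL total → factor 500/5 = 100
Step 3: 200 μL + 1400 μL = 1600 μL total → factor 1600/200 = 8
Step 4: 200 μL + 3800 μL = 4000 μL total → factor 4000/200 = 20
Step 5: 0.25 mL brought to 2500 μL → factor 2.5/0.25 = 10
Step 6: 1.5 mL brought to 18.75 mL → factor 18.75/1.5 = 12.5
Step 7: 0.75 mL brought to 3.75 mL → factor 3.75/0.75 = 5
Overall dilution factor = 15 × 100 × 8 × 20 × 10 × 12.5 × 5 = 1.5 × 10^8

1.50 × 10^8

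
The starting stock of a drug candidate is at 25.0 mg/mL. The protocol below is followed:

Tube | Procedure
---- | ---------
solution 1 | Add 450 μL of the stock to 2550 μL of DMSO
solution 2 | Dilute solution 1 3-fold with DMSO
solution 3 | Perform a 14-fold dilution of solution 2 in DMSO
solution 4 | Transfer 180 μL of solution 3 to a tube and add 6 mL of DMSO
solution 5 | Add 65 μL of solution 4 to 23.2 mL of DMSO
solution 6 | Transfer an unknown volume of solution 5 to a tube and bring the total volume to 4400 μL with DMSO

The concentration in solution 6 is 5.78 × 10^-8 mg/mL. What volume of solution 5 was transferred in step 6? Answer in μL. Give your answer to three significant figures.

35.0 μL

Step 1: 450 μL + 2550 μL = 3000 μL total → factor 3000/450 = 6.6667
Step 2: 3-fold → factor 3
Step 3: 14-fold → factor 14
Step 4: 180 μL + 6 mL = 6180 μL total → factor 6180/180 = 34.333
Step 5: 65 μL + 23.2 mL = 23265 μL total → factor 23265/65 = 357.92
Step 6: v brought to 4400 μL → factor = 4400 μL/v
Product of known-step factors = 3.4408 × 10^6
Overall factor = 25.0 mg/mL / (5.78 × 10^-8 mg/mL) = 4.3253 × 10^8
Step-6 factor = 4.3253 × 10^8 / 3.4408 × 10^6 = 125.7
v = 4400 μL / 125.7 = 35.0 μL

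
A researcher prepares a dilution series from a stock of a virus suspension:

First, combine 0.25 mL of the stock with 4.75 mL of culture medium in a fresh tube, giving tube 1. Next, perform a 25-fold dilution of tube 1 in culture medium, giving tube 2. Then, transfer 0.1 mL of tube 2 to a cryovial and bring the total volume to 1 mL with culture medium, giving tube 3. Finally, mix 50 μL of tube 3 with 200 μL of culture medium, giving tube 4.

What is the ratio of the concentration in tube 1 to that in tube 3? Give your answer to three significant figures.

Step 1: 0.25 mL + 4.75 mL = 5 mL total → factor 5/0.25 = 20
Step 2: 25-fold → factor 25
Step 3: 0.1 mL brought to 1 mL → factor 1/0.1 = 10
Dilution factor to tube 1 = 20; to tube 3 = 5000
[tube 1]/[tube 3] = (factor to tube 3)/(factor to tube 1) = 5000/20 = 250

250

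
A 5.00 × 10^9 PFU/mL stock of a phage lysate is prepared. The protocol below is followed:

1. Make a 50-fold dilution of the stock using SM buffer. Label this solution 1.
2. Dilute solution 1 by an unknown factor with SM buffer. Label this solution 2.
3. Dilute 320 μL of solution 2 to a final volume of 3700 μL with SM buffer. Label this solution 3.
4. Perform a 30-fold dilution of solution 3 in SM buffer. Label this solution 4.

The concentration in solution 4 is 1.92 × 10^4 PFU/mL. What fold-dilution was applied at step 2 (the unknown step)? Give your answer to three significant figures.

Step 1: 50-fold → factor 50
Step 2: unknown factor x
Step 3: 320 μL brought to 3700 μL → factor 3700/320 = 11.562
Step 4: 30-fold → factor 30
Product of known-step factors = 17344
Overall factor = 5.00 × 10^9 PFU/mL / (1.92 × 10^4 PFU/mL) = 2.6042 × 10^5
x = 2.6042 × 10^5 / 17344 = 15.0

15.0-fold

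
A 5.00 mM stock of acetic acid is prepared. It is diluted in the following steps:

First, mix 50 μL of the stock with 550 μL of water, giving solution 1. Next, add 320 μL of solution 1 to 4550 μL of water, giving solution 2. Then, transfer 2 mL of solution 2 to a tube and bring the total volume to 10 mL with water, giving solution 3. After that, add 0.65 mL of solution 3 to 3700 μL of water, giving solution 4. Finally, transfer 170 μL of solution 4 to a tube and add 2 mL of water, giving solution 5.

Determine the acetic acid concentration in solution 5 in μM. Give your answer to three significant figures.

0.0641 μM

Step 1: 50 μL + 550 μL = 600 μL total → factor 600/50 = 12
Step 2: 320 μL + 4550 μL = 4870 μL total → factor 4870/320 = 15.219
Step 3: 2 mL brought to 10 mL → factor 10/2 = 5
Step 4: 0.65 mL + 3700 μL = 4.35 mL total → factor 4.35/0.65 = 6.6923
Step 5: 170 μL + 2 mL = 2170 μL total → factor 2170/170 = 12.765
Overall dilution factor = 12 × 15.219 × 5 × 6.6923 × 12.765 = 78004
Final = 5.00 mM / 78004 = 6.410 × 10^-5 mM = 0.0641 μM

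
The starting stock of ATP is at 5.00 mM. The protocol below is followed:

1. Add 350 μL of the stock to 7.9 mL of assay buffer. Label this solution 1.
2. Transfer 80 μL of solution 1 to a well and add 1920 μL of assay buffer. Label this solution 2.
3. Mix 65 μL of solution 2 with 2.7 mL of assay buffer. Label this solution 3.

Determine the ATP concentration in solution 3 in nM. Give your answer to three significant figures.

199 nM

Step 1: 350 μL + 7.9 mL = 8250 μL total → factor 8250/350 = 23.571
Step 2: 80 μL + 1920 μL = 2000 μL total → factor 2000/80 = 25
Step 3: 65 μL + 2.7 mL = 2765 μL total → factor 2765/65 = 42.538
Overall dilution factor = 23.571 × 25 × 42.538 = 25067
Final = 5.00 mM / 25067 = 0.0001995 mM = 199 nM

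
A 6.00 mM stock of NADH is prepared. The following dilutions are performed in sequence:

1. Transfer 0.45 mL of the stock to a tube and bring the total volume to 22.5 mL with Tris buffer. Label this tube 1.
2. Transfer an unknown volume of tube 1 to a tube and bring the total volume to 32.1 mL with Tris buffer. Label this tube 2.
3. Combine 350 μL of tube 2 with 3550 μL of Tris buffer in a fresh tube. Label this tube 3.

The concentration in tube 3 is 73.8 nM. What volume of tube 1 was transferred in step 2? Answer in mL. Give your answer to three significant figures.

Step 1: 0.45 mL brought to 22.5 mL → factor 22.5/0.45 = 50
Step 2: v brought to 32.1 mL → factor = 32.1 mL/v
Step 3: 350 μL + 3550 μL = 3900 μL total → factor 3900/350 = 11.143
Product of known-step factors = 557.14
Overall factor = 6.00 mM / (73.8 nM) = 81301
Step-2 factor = 81301 / 557.14 = 145.92
v = 32.1 mL / 145.92 = 0.220 mL

0.220 mL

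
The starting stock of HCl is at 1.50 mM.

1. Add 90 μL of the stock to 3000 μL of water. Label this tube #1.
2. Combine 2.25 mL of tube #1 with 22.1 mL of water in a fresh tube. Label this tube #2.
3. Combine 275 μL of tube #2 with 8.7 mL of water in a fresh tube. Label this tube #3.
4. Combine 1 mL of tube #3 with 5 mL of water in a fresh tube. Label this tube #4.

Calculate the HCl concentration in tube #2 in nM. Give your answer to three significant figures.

Step 1: 90 μL + 3000 μL = 3090 μL total → factor 3090/90 = 34.333
Step 2: 2.25 mL + 22.1 mL = 24.35 mL total → factor 24.35/2.25 = 10.822
Dilution factor through tube #2 = 34.333 × 10.822 = 371.56
[tube #2] = 1.50 mM / 371.56 = 0.004037 mM = 4.04 × 10^3 nM

4.04 × 10^3 nM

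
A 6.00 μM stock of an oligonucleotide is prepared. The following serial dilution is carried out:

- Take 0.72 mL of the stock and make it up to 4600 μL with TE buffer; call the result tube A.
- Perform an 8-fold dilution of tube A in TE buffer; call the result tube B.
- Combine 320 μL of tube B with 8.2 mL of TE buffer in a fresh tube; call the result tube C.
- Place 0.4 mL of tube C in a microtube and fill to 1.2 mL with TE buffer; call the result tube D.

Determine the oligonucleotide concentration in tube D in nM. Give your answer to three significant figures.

Step 1: 0.72 mL brought to 4600 μL → factor 4.6/0.72 = 6.3889
Step 2: 8-fold → factor 8
Step 3: 320 μL + 8.2 mL = 8520 μL total → factor 8520/320 = 26.625
Step 4: 0.4 mL brought to 1.2 mL → factor 1.2/0.4 = 3
Overall dilution factor = 6.3889 × 8 × 26.625 × 3 = 4082.5
Final = 6.00 μM / 4082.5 = 0.001470 μM = 1.47 nM

1.47 nM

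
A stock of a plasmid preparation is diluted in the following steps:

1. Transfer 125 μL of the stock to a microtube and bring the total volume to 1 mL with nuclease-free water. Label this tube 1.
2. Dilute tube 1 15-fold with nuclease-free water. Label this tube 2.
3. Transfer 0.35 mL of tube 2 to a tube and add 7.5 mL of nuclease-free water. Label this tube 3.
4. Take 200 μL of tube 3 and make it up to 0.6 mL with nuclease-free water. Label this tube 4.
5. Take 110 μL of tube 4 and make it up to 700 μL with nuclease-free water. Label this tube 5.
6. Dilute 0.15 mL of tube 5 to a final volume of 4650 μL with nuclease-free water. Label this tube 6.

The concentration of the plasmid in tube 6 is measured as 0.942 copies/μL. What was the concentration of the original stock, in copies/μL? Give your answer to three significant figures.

1.50 × 10^6 copies/μL

Step 1: 125 μL brought to 1 mL → factor 1000/125 = 8
Step 2: 15-fold → factor 15
Step 3: 0.35 mL + 7.5 mL = 7.85 mL total → factor 7.85/0.35 = 22.429
Step 4: 200 μL brought to 0.6 mL → factor 600/200 = 3
Step 5: 110 μL brought to 700 μL → factor 700/110 = 6.3636
Step 6: 0.15 mL brought to 4650 μL → factor 4.65/0.15 = 31
Overall dilution factor = 8 × 15 × 22.429 × 3 × 6.3636 × 31 = 1.5928 × 10^6
Stock = 0.942 copies/μL × 1.5928 × 10^6 = 1.50 × 10^6 copies/μL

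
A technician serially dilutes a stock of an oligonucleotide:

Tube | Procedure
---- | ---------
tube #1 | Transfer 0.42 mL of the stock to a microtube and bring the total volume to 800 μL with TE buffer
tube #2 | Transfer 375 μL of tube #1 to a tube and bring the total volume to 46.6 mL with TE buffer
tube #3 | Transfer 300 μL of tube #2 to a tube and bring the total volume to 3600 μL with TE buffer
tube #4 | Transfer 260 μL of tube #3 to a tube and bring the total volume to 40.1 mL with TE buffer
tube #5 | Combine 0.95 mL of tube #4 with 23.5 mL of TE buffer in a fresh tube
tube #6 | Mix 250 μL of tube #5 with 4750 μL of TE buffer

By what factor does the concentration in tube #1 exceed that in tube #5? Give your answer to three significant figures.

Step 1: 0.42 mL brought to 800 μL → factor 0.8/0.42 = 1.9048
Step 2: 375 μL brought to 46.6 mL → factor 46600/375 = 124.27
Step 3: 300 μL brought to 3600 μL → factor 3600/300 = 12
Step 4: 260 μL brought to 40.1 mL → factor 40100/260 = 154.23
Step 5: 0.95 mL + 23.5 mL = 24.45 mL total → factor 24.45/0.95 = 25.737
Dilution factor to tube #1 = 1.9048; to tube #5 = 1.1275 × 10^7
[tube #1]/[tube #5] = (factor to tube #5)/(factor to tube #1) = 1.1275 × 10^7/1.9048 = 5.92 × 10^6

5.92 × 10^6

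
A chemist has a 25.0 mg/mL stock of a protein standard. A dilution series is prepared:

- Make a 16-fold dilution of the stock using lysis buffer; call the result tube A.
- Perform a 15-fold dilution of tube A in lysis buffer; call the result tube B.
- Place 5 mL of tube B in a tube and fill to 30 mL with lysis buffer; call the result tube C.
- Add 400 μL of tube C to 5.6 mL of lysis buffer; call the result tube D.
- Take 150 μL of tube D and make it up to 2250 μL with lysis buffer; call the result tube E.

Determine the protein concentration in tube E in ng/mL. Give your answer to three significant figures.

77.2 ng/mL

Step 1: 16-fold → factor 16
Step 2: 15-fold → factor 15
Step 3: 5 mL brought to 30 mL → factor 30/5 = 6
Step 4: 400 μL + 5.6 mL = 6000 μL total → factor 6000/400 = 15
Step 5: 150 μL brought to 2250 μL → factor 2250/150 = 15
Overall dilution factor = 16 × 15 × 6 × 15 × 15 = 3.24 × 10^5
Final = 25.0 mg/mL / 3.24 × 10^5 = 7.716 × 10^-5 mg/mL = 77.2 ng/mL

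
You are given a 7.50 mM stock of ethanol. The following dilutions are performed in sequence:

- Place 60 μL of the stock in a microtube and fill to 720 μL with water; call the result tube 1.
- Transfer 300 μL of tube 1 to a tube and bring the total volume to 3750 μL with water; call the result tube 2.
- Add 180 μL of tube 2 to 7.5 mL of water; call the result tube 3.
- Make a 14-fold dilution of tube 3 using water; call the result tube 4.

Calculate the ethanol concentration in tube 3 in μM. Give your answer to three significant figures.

1.17 μM

Step 1: 60 μL brought to 720 μL → factor 720/60 = 12
Step 2: 300 μL brought to 3750 μL → factor 3750/300 = 12.5
Step 3: 180 μL + 7.5 mL = 7680 μL total → factor 7680/180 = 42.667
Dilution factor through tube 3 = 12 × 12.5 × 42.667 = 6400
[tube 3] = 7.50 mM / 6400 = 0.001172 mM = 1.17 μM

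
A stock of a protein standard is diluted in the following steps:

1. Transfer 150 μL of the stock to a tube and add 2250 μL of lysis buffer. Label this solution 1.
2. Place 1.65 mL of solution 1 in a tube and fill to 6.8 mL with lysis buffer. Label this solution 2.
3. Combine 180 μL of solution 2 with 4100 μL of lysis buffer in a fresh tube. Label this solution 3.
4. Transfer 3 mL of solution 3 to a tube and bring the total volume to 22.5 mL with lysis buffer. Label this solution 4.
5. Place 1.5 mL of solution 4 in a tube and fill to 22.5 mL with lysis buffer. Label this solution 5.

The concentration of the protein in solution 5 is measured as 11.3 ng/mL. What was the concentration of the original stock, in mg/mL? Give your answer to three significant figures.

Step 1: 150 μL + 2250 μL = 2400 μL total → factor 2400/150 = 16
Step 2: 1.65 mL brought to 6.8 mL → factor 6.8/1.65 = 4.1212
Step 3: 180 μL + 4100 μL = 4280 μL total → factor 4280/180 = 23.778
Step 4: 3 mL brought to 22.5 mL → factor 22.5/3 = 7.5
Step 5: 1.5 mL brought to 22.5 mL → factor 22.5/1.5 = 15
Overall dilution factor = 16 × 4.1212 × 23.778 × 7.5 × 15 = 1.7639 × 10^5
Stock = 11.3 ng/mL × 1.7639 × 10^5 = 1.993 × 10^6 ng/mL = 1.99 mg/mL

1.99 mg/mL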